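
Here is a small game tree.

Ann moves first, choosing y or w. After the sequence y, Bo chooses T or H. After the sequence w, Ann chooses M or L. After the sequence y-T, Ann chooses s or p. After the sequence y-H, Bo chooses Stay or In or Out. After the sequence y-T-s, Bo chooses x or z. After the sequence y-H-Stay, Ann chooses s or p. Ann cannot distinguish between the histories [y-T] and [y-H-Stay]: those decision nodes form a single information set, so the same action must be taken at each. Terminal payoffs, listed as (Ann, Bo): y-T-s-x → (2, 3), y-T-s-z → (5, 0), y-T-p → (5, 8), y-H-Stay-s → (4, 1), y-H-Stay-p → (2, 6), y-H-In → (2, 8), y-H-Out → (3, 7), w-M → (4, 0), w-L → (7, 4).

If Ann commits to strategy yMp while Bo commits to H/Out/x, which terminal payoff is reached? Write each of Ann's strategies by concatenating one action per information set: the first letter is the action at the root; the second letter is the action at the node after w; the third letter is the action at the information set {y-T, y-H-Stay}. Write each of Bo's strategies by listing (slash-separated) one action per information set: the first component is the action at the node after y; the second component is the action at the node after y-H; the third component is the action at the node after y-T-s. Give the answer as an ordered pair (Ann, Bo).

(3, 7)

Trace the play path from the root:
  Ann plays y
  Bo plays H at [y]
  Bo plays Out at [y-H]
→ terminal payoff (3, 7).
(Ann's choice at the node after w is never reached on this path, so it doesn't affect the outcome.)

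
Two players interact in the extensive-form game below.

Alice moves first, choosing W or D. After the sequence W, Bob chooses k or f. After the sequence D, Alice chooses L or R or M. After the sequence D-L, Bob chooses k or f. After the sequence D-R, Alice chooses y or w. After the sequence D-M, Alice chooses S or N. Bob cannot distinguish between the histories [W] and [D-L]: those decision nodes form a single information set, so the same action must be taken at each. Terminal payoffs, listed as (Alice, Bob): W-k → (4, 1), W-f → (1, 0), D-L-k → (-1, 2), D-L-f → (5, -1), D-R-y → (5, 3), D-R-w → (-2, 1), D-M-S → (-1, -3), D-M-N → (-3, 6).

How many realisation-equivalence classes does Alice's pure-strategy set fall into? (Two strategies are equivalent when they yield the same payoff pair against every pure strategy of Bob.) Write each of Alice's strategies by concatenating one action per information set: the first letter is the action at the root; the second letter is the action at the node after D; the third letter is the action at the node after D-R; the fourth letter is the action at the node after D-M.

6

Alice has 24 pure strategies: WLyS, WLyN, WLwS, WLwN, WRyS, WRyN, WRwS, WRwN, WMyS, WMyN, WMwS, WMwN, DLyS, DLyN, DLwS, DLwN, DRyS, DRyN, DRwS, DRwN, DMyS, DMyN, DMwS, DMwN. Columns: k, f.
{WLyS, WLyN, WLwS, WLwN, WRyS, WRyN, WRwS, WRwN, WMyS, WMyN, WMwS, WMwN} → row (4,1) (1,0)
{DLyS, DLyN, DLwS, DLwN} → row (-1,2) (5,-1)
{DRyS, DRyN} → row (5,3) (5,3)
{DRwS, DRwN} → row (-2,1) (-2,1)
{DMyS, DMwS} → row (-1,-3) (-1,-3)
{DMyN, DMwN} → row (-3,6) (-3,6)
That's 6 distinct rows out of 24 strategies.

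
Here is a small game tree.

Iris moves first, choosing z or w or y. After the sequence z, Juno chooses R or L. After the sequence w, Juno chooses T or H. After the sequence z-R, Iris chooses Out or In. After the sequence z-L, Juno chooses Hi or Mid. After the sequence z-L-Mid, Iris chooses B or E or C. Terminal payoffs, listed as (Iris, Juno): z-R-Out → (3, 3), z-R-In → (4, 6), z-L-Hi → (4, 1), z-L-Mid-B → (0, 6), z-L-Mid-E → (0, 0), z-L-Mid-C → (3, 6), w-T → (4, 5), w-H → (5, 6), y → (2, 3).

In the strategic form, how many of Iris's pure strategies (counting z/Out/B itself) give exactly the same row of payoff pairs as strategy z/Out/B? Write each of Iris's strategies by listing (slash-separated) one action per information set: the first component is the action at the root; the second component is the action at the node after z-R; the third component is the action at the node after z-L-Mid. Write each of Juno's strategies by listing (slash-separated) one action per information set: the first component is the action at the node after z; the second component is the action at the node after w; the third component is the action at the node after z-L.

Row for z/Out/B (columns R/T/Hi, R/T/Mid, R/H/Hi, R/H/Mid, L/T/Hi, L/T/Mid, L/H/Hi, L/H/Mid): (3,3) (3,3) (3,3) (3,3) (4,1) (0,6) (4,1) (0,6).
Every one of Iris's information sets is on the play path for some reply by Juno when Iris follows z/Out/B.
Changing the action at any of them therefore changes at least one column, so only z/Out/B itself gives this row.

1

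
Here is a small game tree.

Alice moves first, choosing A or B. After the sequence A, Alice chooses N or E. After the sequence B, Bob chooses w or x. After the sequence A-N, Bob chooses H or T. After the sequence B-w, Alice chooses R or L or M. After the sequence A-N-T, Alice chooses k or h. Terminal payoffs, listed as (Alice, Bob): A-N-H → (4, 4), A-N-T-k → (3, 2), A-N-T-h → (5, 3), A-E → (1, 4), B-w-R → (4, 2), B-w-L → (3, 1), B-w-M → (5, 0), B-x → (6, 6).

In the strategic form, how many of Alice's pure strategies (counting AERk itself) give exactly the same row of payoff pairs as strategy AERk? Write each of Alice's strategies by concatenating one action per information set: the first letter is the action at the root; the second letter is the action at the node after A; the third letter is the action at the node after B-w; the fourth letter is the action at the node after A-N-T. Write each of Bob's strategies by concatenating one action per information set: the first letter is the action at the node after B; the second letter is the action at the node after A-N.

Row for AERk (columns wH, wT, xH, xT): (1,4) (1,4) (1,4) (1,4).
Under AERk, Alice's choice at the node after B-w and at the node after A-N-T can never be reached regardless of what Bob does, so varying those choices leaves every outcome unchanged.
Holding the reachable choices fixed and varying the unreachable ones freely already gives 3 × 2 = 6 equivalent strategies.
No other strategy reproduces this row, so those 6 are the full class: AERk, AERh, AELk, AELh, AEMk, AEMh.

6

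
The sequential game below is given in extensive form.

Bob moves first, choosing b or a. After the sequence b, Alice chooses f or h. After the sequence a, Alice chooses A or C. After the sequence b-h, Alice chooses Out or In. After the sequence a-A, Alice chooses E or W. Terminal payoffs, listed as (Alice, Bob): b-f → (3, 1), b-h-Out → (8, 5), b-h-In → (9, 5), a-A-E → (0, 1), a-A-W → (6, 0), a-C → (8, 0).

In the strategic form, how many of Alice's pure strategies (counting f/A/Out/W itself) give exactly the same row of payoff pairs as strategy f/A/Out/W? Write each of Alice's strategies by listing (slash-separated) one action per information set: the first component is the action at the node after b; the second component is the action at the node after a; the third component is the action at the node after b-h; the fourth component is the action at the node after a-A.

2

Row for f/A/Out/W (columns b, a): (3,1) (6,0).
Under f/A/Out/W, Alice's choice at the node after b-h can never be reached regardless of what Bob does, so varying those choices leaves every outcome unchanged.
Holding the reachable choices fixed and varying the unreachable one freely already gives 2 equivalent strategies.
No other strategy reproduces this row, so those 2 are the full class: f/A/Out/W, f/A/In/W.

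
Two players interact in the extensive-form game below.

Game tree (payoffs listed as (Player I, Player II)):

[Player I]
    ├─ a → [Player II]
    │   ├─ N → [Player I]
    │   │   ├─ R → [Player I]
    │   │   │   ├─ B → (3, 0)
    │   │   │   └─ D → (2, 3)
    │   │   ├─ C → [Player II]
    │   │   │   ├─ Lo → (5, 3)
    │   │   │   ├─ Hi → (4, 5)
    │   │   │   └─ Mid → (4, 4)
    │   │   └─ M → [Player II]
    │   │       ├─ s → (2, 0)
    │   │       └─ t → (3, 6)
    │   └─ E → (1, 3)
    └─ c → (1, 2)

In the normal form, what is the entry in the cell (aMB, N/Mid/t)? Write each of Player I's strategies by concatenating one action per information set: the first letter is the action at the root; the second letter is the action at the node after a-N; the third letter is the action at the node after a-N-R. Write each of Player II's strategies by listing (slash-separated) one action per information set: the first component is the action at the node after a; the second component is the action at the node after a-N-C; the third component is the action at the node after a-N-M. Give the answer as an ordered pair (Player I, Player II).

Trace the play path from the root:
  Player I plays a
  Player II plays N at [a]
  Player I plays M at [a-N]
  Player II plays t at [a-N-M]
→ terminal payoff (3, 6).
(Player I's choice at the node after a-N-R is never reached on this path, so it doesn't affect the outcome.)

(3, 6)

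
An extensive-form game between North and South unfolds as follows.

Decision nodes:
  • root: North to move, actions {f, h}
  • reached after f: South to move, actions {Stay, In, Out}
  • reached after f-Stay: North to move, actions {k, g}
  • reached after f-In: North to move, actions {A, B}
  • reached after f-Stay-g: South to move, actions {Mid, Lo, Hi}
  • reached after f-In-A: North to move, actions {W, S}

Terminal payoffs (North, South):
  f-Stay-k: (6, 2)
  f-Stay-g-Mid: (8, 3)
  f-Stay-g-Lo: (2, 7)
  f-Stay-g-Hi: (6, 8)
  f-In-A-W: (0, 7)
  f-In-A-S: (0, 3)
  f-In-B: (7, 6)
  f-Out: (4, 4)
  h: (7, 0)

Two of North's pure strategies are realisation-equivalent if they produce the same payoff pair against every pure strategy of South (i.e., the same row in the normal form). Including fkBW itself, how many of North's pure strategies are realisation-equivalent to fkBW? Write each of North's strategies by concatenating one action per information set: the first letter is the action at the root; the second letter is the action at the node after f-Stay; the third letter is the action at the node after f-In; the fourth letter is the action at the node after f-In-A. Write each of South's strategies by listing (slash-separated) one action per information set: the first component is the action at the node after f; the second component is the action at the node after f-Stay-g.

Row for fkBW (columns Stay/Mid, Stay/Lo, Stay/Hi, In/Mid, In/Lo, In/Hi, Out/Mid, Out/Lo, Out/Hi): (6,2) (6,2) (6,2) (7,6) (7,6) (7,6) (4,4) (4,4) (4,4).
Under fkBW, North's choice at the node after f-In-A can never be reached regardless of what South does, so varying those choices leaves every outcome unchanged.
Holding the reachable choices fixed and varying the unreachable one freely already gives 2 equivalent strategies.
No other strategy reproduces this row, so those 2 are the full class: fkBW, fkBS.

2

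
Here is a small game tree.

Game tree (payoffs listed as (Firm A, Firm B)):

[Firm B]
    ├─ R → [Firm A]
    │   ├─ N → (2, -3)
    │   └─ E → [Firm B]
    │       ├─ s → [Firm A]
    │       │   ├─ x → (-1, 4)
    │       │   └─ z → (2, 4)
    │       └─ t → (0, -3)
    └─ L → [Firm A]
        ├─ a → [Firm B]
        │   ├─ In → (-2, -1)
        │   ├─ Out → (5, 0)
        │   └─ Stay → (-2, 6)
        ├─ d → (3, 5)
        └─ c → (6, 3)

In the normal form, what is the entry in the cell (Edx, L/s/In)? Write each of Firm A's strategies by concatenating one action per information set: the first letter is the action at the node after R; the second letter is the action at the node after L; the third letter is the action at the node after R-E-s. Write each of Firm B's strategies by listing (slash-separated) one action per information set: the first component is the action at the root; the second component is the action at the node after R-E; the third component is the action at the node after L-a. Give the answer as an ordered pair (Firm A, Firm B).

(3, 5)

Trace the play path from the root:
  Firm B plays L
  Firm A plays d at [L]
→ terminal payoff (3, 5).
(Firm A's choice at the node after R is never reached on this path, so it doesn't affect the outcome.)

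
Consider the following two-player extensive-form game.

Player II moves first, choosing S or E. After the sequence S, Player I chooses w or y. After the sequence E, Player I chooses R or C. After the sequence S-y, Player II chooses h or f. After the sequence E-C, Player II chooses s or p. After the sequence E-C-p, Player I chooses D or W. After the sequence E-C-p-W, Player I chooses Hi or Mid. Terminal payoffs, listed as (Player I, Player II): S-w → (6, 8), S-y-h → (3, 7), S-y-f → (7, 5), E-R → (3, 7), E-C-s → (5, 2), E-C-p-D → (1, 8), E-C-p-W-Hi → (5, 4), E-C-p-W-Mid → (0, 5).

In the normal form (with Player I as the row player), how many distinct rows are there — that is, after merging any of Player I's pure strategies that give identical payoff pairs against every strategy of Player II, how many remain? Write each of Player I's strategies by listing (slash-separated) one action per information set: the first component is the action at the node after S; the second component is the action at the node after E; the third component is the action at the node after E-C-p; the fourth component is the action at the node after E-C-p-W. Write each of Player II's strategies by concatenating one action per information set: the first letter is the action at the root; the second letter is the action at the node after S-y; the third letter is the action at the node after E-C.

8

Player I has 16 pure strategies: w/R/D/Hi, w/R/D/Mid, w/R/W/Hi, w/R/W/Mid, w/C/D/Hi, w/C/D/Mid, w/C/W/Hi, w/C/W/Mid, y/R/D/Hi, y/R/D/Mid, y/R/W/Hi, y/R/W/Mid, y/C/D/Hi, y/C/D/Mid, y/C/W/Hi, y/C/W/Mid. Columns: Shs, Shp, Sfs, Sfp, Ehs, Ehp, Efs, Efp.
{w/R/D/Hi, w/R/D/Mid, w/R/W/Hi, w/R/W/Mid} → row (6,8) (6,8) (6,8) (6,8) (3,7) (3,7) (3,7) (3,7)
{w/C/D/Hi, w/C/D/Mid} → row (6,8) (6,8) (6,8) (6,8) (5,2) (1,8) (5,2) (1,8)
{w/C/W/Hi} → row (6,8) (6,8) (6,8) (6,8) (5,2) (5,4) (5,2) (5,4)
{w/C/W/Mid} → row (6,8) (6,8) (6,8) (6,8) (5,2) (0,5) (5,2) (0,5)
{y/R/D/Hi, y/R/D/Mid, y/R/W/Hi, y/R/W/Mid} → row (3,7) (3,7) (7,5) (7,5) (3,7) (3,7) (3,7) (3,7)
{y/C/D/Hi, y/C/D/Mid} → row (3,7) (3,7) (7,5) (7,5) (5,2) (1,8) (5,2) (1,8)
{y/C/W/Hi} → row (3,7) (3,7) (7,5) (7,5) (5,2) (5,4) (5,2) (5,4)
{y/C/W/Mid} → row (3,7) (3,7) (7,5) (7,5) (5,2) (0,5) (5,2) (0,5)
That's 8 distinct rows out of 16 strategies.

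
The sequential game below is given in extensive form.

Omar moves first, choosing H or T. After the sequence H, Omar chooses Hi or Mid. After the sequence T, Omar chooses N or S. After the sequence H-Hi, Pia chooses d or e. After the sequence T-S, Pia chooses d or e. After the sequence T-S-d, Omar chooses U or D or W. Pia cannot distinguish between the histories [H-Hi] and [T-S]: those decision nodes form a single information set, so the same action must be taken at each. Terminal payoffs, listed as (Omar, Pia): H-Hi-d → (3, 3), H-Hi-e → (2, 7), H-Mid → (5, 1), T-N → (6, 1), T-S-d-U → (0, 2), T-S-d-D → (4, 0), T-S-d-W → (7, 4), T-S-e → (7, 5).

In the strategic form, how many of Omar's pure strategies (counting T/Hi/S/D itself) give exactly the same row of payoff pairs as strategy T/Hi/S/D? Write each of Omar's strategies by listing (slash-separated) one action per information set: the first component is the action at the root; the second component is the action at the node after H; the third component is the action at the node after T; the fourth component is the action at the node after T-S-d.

Row for T/Hi/S/D (columns d, e): (4,0) (7,5).
Under T/Hi/S/D, Omar's choice at the node after H can never be reached regardless of what Pia does, so varying those choices leaves every outcome unchanged.
Holding the reachable choices fixed and varying the unreachable one freely already gives 2 equivalent strategies.
No other strategy reproduces this row, so those 2 are the full class: T/Hi/S/D, T/Mid/S/D.

2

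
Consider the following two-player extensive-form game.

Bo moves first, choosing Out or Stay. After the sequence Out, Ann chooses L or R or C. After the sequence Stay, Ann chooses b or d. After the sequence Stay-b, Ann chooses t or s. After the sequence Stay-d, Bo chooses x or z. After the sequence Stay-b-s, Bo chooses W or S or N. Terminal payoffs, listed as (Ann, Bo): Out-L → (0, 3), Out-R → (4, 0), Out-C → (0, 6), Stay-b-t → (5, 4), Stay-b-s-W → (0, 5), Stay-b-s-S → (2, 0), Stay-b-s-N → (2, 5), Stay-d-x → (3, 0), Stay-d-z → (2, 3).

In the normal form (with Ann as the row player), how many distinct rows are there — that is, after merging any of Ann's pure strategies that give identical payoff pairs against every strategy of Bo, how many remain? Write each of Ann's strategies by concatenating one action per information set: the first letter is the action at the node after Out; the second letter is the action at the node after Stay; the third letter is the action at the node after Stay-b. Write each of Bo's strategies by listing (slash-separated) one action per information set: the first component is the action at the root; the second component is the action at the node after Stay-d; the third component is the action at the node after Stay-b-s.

Ann has 12 pure strategies: Lbt, Lbs, Ldt, Lds, Rbt, Rbs, Rdt, Rds, Cbt, Cbs, Cdt, Cds. Columns: Out/x/W, Out/x/S, Out/x/N, Out/z/W, Out/z/S, Out/z/N, Stay/x/W, Stay/x/S, Stay/x/N, Stay/z/W, Stay/z/S, Stay/z/N.
{Lbt} → row (0,3) (0,3) (0,3) (0,3) (0,3) (0,3) (5,4) (5,4) (5,4) (5,4) (5,4) (5,4)
{Lbs} → row (0,3) (0,3) (0,3) (0,3) (0,3) (0,3) (0,5) (2,0) (2,5) (0,5) (2,0) (2,5)
{Ldt, Lds} → row (0,3) (0,3) (0,3) (0,3) (0,3) (0,3) (3,0) (3,0) (3,0) (2,3) (2,3) (2,3)
{Rbt} → row (4,0) (4,0) (4,0) (4,0) (4,0) (4,0) (5,4) (5,4) (5,4) (5,4) (5,4) (5,4)
{Rbs} → row (4,0) (4,0) (4,0) (4,0) (4,0) (4,0) (0,5) (2,0) (2,5) (0,5) (2,0) (2,5)
{Rdt, Rds} → row (4,0) (4,0) (4,0) (4,0) (4,0) (4,0) (3,0) (3,0) (3,0) (2,3) (2,3) (2,3)
{Cbt} → row (0,6) (0,6) (0,6) (0,6) (0,6) (0,6) (5,4) (5,4) (5,4) (5,4) (5,4) (5,4)
{Cbs} → row (0,6) (0,6) (0,6) (0,6) (0,6) (0,6) (0,5) (2,0) (2,5) (0,5) (2,0) (2,5)
{Cdt, Cds} → row (0,6) (0,6) (0,6) (0,6) (0,6) (0,6) (3,0) (3,0) (3,0) (2,3) (2,3) (2,3)
That's 9 distinct rows out of 12 strategies.

9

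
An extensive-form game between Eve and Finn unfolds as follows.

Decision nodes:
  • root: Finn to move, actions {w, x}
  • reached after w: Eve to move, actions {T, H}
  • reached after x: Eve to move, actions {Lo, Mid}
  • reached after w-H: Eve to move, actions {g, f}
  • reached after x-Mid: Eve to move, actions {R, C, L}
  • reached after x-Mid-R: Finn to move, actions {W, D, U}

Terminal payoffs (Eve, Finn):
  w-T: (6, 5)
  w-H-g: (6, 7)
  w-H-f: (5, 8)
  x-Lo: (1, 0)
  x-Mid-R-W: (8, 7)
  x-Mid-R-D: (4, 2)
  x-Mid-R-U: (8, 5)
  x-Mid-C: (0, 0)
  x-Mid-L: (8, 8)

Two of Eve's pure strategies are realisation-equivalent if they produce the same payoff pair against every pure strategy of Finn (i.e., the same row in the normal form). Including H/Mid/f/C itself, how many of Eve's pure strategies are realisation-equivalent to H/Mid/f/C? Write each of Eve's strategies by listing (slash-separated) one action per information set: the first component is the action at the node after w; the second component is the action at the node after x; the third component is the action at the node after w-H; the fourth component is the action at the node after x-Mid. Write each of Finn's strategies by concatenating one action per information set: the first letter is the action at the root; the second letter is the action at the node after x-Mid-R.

Row for H/Mid/f/C (columns wW, wD, wU, xW, xD, xU): (5,8) (5,8) (5,8) (0,0) (0,0) (0,0).
Every one of Eve's information sets is on the play path for some reply by Finn when Eve follows H/Mid/f/C.
Changing the action at any of them therefore changes at least one column, so only H/Mid/f/C itself gives this row.

1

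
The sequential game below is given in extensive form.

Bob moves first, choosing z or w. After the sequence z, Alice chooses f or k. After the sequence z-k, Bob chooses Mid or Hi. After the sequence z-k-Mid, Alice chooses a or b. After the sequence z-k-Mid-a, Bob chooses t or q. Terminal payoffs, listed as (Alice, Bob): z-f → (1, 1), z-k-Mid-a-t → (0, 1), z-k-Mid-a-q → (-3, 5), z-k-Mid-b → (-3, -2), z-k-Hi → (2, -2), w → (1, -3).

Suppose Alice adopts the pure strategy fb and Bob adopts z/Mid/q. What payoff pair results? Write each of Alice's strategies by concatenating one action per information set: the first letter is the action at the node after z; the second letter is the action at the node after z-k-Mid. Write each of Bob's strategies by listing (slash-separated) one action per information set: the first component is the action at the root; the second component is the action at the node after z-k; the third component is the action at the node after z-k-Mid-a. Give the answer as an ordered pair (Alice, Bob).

Trace the play path from the root:
  Bob plays z
  Alice plays f at [z]
→ terminal payoff (1, 1).
(Alice's choice at the node after z-k-Mid is never reached on this path, so it doesn't affect the outcome.)

(1, 1)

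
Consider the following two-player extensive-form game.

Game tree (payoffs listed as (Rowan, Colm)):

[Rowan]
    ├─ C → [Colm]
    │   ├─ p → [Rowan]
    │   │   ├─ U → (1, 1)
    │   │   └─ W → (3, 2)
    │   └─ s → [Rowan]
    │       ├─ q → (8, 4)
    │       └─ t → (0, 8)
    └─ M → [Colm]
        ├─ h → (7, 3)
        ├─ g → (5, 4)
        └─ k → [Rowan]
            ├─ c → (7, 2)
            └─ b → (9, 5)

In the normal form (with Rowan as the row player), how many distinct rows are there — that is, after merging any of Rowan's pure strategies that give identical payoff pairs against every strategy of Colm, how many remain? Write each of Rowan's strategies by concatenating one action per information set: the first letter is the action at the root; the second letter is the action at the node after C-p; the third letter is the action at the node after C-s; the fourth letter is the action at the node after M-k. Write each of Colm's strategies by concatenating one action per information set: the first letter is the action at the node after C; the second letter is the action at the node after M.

6

Rowan has 16 pure strategies: CUqc, CUqb, CUtc, CUtb, CWqc, CWqb, CWtc, CWtb, MUqc, MUqb, MUtc, MUtb, MWqc, MWqb, MWtc, MWtb. Columns: ph, pg, pk, sh, sg, sk.
{CUqc, CUqb} → row (1,1) (1,1) (1,1) (8,4) (8,4) (8,4)
{CUtc, CUtb} → row (1,1) (1,1) (1,1) (0,8) (0,8) (0,8)
{CWqc, CWqb} → row (3,2) (3,2) (3,2) (8,4) (8,4) (8,4)
{CWtc, CWtb} → row (3,2) (3,2) (3,2) (0,8) (0,8) (0,8)
{MUqc, MUtc, MWqc, MWtc} → row (7,3) (5,4) (7,2) (7,3) (5,4) (7,2)
{MUqb, MUtb, MWqb, MWtb} → row (7,3) (5,4) (9,5) (7,3) (5,4) (9,5)
That's 6 distinct rows out of 16 strategies.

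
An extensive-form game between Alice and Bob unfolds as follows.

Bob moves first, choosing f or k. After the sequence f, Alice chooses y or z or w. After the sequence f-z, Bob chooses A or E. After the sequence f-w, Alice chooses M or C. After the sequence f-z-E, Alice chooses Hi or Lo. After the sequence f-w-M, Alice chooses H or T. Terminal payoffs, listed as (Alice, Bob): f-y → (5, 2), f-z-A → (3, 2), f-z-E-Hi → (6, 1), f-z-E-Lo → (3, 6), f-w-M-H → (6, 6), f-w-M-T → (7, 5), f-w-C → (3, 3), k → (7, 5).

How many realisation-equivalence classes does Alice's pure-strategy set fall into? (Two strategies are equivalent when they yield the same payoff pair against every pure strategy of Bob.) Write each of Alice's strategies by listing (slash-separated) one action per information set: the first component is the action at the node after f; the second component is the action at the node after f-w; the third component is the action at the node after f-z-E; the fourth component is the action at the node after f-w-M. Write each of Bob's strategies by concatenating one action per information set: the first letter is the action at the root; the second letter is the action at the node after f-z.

6

Alice has 24 pure strategies: y/M/Hi/H, y/M/Hi/T, y/M/Lo/H, y/M/Lo/T, y/C/Hi/H, y/C/Hi/T, y/C/Lo/H, y/C/Lo/T, z/M/Hi/H, z/M/Hi/T, z/M/Lo/H, z/M/Lo/T, z/C/Hi/H, z/C/Hi/T, z/C/Lo/H, z/C/Lo/T, w/M/Hi/H, w/M/Hi/T, w/M/Lo/H, w/M/Lo/T, w/C/Hi/H, w/C/Hi/T, w/C/Lo/H, w/C/Lo/T. Columns: fA, fE, kA, kE.
{y/M/Hi/H, y/M/Hi/T, y/M/Lo/H, y/M/Lo/T, y/C/Hi/H, y/C/Hi/T, y/C/Lo/H, y/C/Lo/T} → row (5,2) (5,2) (7,5) (7,5)
{z/M/Hi/H, z/M/Hi/T, z/C/Hi/H, z/C/Hi/T} → row (3,2) (6,1) (7,5) (7,5)
{z/M/Lo/H, z/M/Lo/T, z/C/Lo/H, z/C/Lo/T} → row (3,2) (3,6) (7,5) (7,5)
{w/M/Hi/H, w/M/Lo/H} → row (6,6) (6,6) (7,5) (7,5)
{w/M/Hi/T, w/M/Lo/T} → row (7,5) (7,5) (7,5) (7,5)
{w/C/Hi/H, w/C/Hi/T, w/C/Lo/H, w/C/Lo/T} → row (3,3) (3,3) (7,5) (7,5)
That's 6 distinct rows out of 24 strategies.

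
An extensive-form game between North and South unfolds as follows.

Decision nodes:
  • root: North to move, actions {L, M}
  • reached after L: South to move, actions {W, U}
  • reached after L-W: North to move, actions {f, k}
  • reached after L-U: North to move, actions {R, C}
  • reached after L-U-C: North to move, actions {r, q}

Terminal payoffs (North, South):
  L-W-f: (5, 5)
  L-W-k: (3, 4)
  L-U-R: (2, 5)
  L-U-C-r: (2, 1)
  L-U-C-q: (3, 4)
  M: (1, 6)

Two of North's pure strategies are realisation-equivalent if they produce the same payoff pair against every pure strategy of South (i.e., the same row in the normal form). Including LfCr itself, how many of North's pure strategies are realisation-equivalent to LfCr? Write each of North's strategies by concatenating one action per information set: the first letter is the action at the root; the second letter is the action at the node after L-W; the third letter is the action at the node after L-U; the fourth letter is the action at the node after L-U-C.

1

Row for LfCr (columns W, U): (5,5) (2,1).
Every one of North's information sets is on the play path for some reply by South when North follows LfCr.
Changing the action at any of them therefore changes at least one column, so only LfCr itself gives this row.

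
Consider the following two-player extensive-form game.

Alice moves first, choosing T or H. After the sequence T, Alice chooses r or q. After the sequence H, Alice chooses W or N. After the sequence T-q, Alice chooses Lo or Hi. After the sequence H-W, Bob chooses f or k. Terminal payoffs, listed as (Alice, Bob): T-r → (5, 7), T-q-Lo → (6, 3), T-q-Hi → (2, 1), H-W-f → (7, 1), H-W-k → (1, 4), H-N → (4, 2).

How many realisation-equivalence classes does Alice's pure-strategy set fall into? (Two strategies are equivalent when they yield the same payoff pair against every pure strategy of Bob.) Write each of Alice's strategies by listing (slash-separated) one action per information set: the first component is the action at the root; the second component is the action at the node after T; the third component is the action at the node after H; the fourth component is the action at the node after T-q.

5

Alice has 16 pure strategies: T/r/W/Lo, T/r/W/Hi, T/r/N/Lo, T/r/N/Hi, T/q/W/Lo, T/q/W/Hi, T/q/N/Lo, T/q/N/Hi, H/r/W/Lo, H/r/W/Hi, H/r/N/Lo, H/r/N/Hi, H/q/W/Lo, H/q/W/Hi, H/q/N/Lo, H/q/N/Hi. Columns: f, k.
{T/r/W/Lo, T/r/W/Hi, T/r/N/Lo, T/r/N/Hi} → row (5,7) (5,7)
{T/q/W/Lo, T/q/N/Lo} → row (6,3) (6,3)
{T/q/W/Hi, T/q/N/Hi} → row (2,1) (2,1)
{H/r/W/Lo, H/r/W/Hi, H/q/W/Lo, H/q/W/Hi} → row (7,1) (1,4)
{H/r/N/Lo, H/r/N/Hi, H/q/N/Lo, H/q/N/Hi} → row (4,2) (4,2)
That's 5 distinct rows out of 16 strategies.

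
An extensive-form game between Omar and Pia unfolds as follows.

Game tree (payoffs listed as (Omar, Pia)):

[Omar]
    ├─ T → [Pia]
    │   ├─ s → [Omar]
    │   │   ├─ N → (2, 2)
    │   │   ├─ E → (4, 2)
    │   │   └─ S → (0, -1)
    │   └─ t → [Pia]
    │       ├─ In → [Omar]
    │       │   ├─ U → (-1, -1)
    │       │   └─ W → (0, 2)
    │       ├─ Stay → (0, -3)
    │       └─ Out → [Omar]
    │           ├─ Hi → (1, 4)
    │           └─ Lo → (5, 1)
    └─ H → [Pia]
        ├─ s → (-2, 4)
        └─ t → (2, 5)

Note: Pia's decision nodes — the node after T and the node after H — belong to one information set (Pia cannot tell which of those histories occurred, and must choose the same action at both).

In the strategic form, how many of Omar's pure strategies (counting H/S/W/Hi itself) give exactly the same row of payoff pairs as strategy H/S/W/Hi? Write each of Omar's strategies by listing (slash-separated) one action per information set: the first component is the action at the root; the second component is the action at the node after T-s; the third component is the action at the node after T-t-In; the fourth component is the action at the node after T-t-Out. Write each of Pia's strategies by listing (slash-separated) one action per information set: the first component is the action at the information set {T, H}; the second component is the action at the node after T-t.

Row for H/S/W/Hi (columns s/In, s/Stay, s/Out, t/In, t/Stay, t/Out): (-2,4) (-2,4) (-2,4) (2,5) (2,5) (2,5).
Under H/S/W/Hi, Omar's choice at the node after T-s and at the node after T-t-In and at the node after T-t-Out can never be reached regardless of what Pia does, so varying those choices leaves every outcome unchanged.
Holding the reachable choices fixed and varying the unreachable ones freely already gives 3 × 2 × 2 = 12 equivalent strategies.
No other strategy reproduces this row, so those 12 are the full class: H/N/U/Hi, H/N/U/Lo, H/N/W/Hi, H/N/W/Lo, H/E/U/Hi, H/E/U/Lo, H/E/W/Hi, H/E/W/Lo, H/S/U/Hi, H/S/U/Lo, H/S/W/Hi, H/S/W/Lo.

12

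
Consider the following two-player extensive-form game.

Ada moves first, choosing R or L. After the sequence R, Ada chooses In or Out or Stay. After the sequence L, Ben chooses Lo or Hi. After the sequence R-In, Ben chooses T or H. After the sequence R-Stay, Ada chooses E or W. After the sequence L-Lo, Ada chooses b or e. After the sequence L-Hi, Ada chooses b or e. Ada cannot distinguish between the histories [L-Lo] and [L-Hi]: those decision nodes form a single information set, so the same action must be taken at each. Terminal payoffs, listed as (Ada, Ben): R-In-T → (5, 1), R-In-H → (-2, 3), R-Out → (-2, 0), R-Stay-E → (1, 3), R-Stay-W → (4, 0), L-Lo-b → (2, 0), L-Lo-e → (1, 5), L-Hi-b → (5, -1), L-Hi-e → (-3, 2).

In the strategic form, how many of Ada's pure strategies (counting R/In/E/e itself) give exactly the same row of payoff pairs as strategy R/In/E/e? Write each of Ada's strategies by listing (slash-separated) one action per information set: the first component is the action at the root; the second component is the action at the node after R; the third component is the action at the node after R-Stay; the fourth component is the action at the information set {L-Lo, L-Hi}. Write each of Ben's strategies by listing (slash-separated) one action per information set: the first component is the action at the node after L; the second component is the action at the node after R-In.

4

Row for R/In/E/e (columns Lo/T, Lo/H, Hi/T, Hi/H): (5,1) (-2,3) (5,1) (-2,3).
Under R/In/E/e, Ada's choice at the node after R-Stay and at the information set {L-Lo, L-Hi} can never be reached regardless of what Ben does, so varying those choices leaves every outcome unchanged.
Holding the reachable choices fixed and varying the unreachable ones freely already gives 2 × 2 = 4 equivalent strategies.
No other strategy reproduces this row, so those 4 are the full class: R/In/E/b, R/In/E/e, R/In/W/b, R/In/W/e.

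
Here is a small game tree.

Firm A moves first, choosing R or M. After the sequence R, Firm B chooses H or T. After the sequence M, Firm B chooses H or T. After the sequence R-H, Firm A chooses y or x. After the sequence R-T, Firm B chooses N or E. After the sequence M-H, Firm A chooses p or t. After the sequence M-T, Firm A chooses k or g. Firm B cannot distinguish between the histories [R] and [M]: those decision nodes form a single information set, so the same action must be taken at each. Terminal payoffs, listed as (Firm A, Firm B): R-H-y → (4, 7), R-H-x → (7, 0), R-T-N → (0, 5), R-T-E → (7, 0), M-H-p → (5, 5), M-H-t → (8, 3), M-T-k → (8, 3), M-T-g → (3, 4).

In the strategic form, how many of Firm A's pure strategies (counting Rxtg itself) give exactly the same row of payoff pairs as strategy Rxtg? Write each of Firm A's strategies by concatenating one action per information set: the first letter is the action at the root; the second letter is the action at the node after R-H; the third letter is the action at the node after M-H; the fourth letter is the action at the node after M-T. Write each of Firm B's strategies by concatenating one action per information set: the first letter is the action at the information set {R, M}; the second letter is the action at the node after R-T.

Row for Rxtg (columns HN, HE, TN, TE): (7,0) (7,0) (0,5) (7,0).
Under Rxtg, Firm A's choice at the node after M-H and at the node after M-T can never be reached regardless of what Firm B does, so varying those choices leaves every outcome unchanged.
Holding the reachable choices fixed and varying the unreachable ones freely already gives 2 × 2 = 4 equivalent strategies.
No other strategy reproduces this row, so those 4 are the full class: Rxpk, Rxpg, Rxtk, Rxtg.

4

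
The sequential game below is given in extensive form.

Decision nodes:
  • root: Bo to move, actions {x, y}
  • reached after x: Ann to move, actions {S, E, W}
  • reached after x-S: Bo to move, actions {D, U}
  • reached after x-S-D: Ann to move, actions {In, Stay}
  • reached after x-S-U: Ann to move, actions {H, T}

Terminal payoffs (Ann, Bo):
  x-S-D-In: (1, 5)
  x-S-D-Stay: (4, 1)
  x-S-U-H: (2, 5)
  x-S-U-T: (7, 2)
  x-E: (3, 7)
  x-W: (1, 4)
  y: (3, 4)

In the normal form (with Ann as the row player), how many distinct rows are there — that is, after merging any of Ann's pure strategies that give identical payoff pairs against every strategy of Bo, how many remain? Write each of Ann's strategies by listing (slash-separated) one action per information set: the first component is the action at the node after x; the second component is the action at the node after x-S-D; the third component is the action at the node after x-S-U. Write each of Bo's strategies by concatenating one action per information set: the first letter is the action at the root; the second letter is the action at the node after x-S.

Ann has 12 pure strategies: S/In/H, S/In/T, S/Stay/H, S/Stay/T, E/In/H, E/In/T, E/Stay/H, E/Stay/T, W/In/H, W/In/T, W/Stay/H, W/Stay/T. Columns: xD, xU, yD, yU.
{S/In/H} → row (1,5) (2,5) (3,4) (3,4)
{S/In/T} → row (1,5) (7,2) (3,4) (3,4)
{S/Stay/H} → row (4,1) (2,5) (3,4) (3,4)
{S/Stay/T} → row (4,1) (7,2) (3,4) (3,4)
{E/In/H, E/In/T, E/Stay/H, E/Stay/T} → row (3,7) (3,7) (3,4) (3,4)
{W/In/H, W/In/T, W/Stay/H, W/Stay/T} → row (1,4) (1,4) (3,4) (3,4)
That's 6 distinct rows out of 12 strategies.

6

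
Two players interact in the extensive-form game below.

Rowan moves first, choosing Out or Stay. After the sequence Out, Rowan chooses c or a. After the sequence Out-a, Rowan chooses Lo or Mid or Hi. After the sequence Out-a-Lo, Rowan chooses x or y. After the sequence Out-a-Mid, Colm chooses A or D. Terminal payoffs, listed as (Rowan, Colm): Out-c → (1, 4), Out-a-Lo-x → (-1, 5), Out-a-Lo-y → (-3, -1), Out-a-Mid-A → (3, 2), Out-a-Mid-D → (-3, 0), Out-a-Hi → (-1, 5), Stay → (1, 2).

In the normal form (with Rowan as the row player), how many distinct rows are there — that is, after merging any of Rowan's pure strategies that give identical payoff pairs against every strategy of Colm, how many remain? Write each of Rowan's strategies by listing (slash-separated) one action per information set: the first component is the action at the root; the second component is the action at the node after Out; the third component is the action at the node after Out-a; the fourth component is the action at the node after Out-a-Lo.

Rowan has 24 pure strategies: Out/c/Lo/x, Out/c/Lo/y, Out/c/Mid/x, Out/c/Mid/y, Out/c/Hi/x, Out/c/Hi/y, Out/a/Lo/x, Out/a/Lo/y, Out/a/Mid/x, Out/a/Mid/y, Out/a/Hi/x, Out/a/Hi/y, Stay/c/Lo/x, Stay/c/Lo/y, Stay/c/Mid/x, Stay/c/Mid/y, Stay/c/Hi/x, Stay/c/Hi/y, Stay/a/Lo/x, Stay/a/Lo/y, Stay/a/Mid/x, Stay/a/Mid/y, Stay/a/Hi/x, Stay/a/Hi/y. Columns: A, D.
{Out/c/Lo/x, Out/c/Lo/y, Out/c/Mid/x, Out/c/Mid/y, Out/c/Hi/x, Out/c/Hi/y} → row (1,4) (1,4)
{Out/a/Lo/x, Out/a/Hi/x, Out/a/Hi/y} → row (-1,5) (-1,5)
{Out/a/Lo/y} → row (-3,-1) (-3,-1)
{Out/a/Mid/x, Out/a/Mid/y} → row (3,2) (-3,0)
{Stay/c/Lo/x, Stay/c/Lo/y, Stay/c/Mid/x, Stay/c/Mid/y, Stay/c/Hi/x, Stay/c/Hi/y, Stay/a/Lo/x, Stay/a/Lo/y, Stay/a/Mid/x, Stay/a/Mid/y, Stay/a/Hi/x, Stay/a/Hi/y} → row (1,2) (1,2)
That's 5 distinct rows out of 24 strategies.

5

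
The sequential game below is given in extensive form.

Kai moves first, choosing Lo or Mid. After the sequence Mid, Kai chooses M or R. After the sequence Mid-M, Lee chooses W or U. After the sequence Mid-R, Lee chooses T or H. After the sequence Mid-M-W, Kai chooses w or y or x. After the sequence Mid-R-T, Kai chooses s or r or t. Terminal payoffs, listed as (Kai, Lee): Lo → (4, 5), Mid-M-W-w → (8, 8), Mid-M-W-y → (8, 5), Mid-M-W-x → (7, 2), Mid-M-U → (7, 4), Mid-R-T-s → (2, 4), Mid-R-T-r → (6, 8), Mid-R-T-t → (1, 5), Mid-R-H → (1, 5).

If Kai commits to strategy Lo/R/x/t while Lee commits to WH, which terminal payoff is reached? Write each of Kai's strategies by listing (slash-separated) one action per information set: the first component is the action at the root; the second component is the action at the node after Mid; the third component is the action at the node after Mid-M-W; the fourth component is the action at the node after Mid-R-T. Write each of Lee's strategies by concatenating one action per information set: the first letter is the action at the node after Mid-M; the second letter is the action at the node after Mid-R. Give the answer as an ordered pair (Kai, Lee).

(4, 5)

Trace the play path from the root:
  Kai plays Lo
→ terminal payoff (4, 5).
(Kai's choice at the node after Mid is never reached on this path, so it doesn't affect the outcome.)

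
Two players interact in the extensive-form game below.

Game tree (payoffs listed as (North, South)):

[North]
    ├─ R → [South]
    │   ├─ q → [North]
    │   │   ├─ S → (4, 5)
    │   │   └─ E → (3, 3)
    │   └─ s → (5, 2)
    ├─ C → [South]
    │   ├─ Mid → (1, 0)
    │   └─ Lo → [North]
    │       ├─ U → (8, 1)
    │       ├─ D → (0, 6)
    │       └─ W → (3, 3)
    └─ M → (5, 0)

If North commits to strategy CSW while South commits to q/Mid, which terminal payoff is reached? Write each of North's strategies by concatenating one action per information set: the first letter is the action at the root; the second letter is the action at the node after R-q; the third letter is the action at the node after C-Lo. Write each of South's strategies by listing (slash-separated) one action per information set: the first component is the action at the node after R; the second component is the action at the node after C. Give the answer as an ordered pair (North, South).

Trace the play path from the root:
  North plays C
  South plays Mid at [C]
→ terminal payoff (1, 0).
(North's choice at the node after R-q is never reached on this path, so it doesn't affect the outcome.)

(1, 0)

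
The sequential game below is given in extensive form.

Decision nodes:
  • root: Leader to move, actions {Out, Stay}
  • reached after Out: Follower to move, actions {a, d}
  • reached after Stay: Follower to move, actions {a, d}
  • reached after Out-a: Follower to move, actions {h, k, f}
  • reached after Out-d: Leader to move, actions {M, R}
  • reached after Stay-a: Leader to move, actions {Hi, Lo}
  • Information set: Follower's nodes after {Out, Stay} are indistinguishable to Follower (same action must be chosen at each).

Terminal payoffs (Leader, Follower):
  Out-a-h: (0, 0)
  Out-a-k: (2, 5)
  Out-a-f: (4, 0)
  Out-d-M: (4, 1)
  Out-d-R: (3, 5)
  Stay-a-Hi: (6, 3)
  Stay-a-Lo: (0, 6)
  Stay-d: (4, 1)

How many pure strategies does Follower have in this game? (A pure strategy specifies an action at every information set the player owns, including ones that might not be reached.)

6

Follower owns the information set {Out, Stay} with actions {a, d} — two choices.
Follower owns the node after Out-a with actions {h, k, f} — three choices.
A pure strategy fixes one action at each information set independently, so the count is the product 2 × 3 = 6.
(For reference, Leader has 8 pure strategies, giving a 6×8 normal-form matrix.)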